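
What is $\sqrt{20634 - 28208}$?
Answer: $i \sqrt{7574} \approx 87.029 i$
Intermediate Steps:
$\sqrt{20634 - 28208} = \sqrt{-7574} = i \sqrt{7574}$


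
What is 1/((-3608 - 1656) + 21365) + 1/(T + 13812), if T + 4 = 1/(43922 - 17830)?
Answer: 260128543/1933613834679 ≈ 0.00013453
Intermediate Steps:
T = -104367/26092 (T = -4 + 1/(43922 - 17830) = -4 + 1/26092 = -104367/26092 ≈ -4.0000)
1/((-3608 - 1656) + 21365) + 1/(T + 13812) = 1/((-3608 - 1656) + 21365) + 1/(-104367/26092 + 13812) = 1/(-5264 + 21365) + 1/(360278337/26092) = 1/16101 + 26092/360278337 = 260128543/1933613834679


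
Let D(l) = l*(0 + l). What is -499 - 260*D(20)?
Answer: -104499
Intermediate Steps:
D(l) = l² (D(l) = l*l = l²)
-499 - 260*D(20) = -499 - 260*20² = -499 - 260*400 = -499 - 104000 = -104499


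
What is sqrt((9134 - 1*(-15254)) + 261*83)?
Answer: sqrt(46051) ≈ 214.59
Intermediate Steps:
sqrt((9134 - 1*(-15254)) + 261*83) = sqrt((9134 + 15254) + 21663) = sqrt(24388 + 21663) = sqrt(46051)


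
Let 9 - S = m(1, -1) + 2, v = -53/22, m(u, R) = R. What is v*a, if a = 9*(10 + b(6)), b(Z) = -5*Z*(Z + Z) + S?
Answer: 81567/11 ≈ 7415.2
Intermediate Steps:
v = -53/22 (v = -53*1/22 = -53/22 ≈ -2.4091)
S = 8 (S = 9 - (-1 + 2) = 9 - 1*1 = 9 - 1 = 8)
b(Z) = 8 - 10*Z² (b(Z) = -5*Z*(Z + Z) + 8 = -5*Z*2*Z + 8 = -10*Z² + 8 = 8 - 10*Z²)
a = -3078 (a = 9*(10 + (8 - 10*6²)) = 9*(10 + (8 - 10*36)) = 9*(10 + (8 - 360)) = 9*(10 - 352) = 9*(-342) = -3078)
v*a = -53/22*(-3078) = 81567/11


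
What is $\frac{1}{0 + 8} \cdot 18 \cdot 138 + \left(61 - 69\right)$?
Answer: $\frac{605}{2} \approx 302.5$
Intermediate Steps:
$\frac{1}{0 + 8} \cdot 18 \cdot 138 + \left(61 - 69\right) = \frac{1}{8} \cdot 18 \cdot 138 - 8 = \frac{9}{4} \cdot 138 - 8 = \frac{621}{2} - 8 = \frac{605}{2}$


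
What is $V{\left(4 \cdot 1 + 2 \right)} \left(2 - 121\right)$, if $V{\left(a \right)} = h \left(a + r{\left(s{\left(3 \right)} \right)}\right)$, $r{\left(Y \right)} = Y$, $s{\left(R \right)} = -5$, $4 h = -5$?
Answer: $\frac{595}{4} \approx 148.75$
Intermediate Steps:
$h = - \frac{5}{4}$ ($h = \frac{1}{4} \left(-5\right) = - \frac{5}{4} \approx -1.25$)
$V{\left(a \right)} = \frac{25}{4} - \frac{5 a}{4}$ ($V{\left(a \right)} = - \frac{5 \left(a - 5\right)}{4} = - \frac{5 \left(-5 + a\right)}{4} = \frac{25}{4} - \frac{5 a}{4}$)
$V{\left(4 \cdot 1 + 2 \right)} \left(2 - 121\right) = \left(\frac{25}{4} - \frac{5 \left(4 \cdot 1 + 2\right)}{4}\right) \left(2 - 121\right) = \left(\frac{25}{4} - \frac{5 \left(4 + 2\right)}{4}\right) \left(-119\right) = \left(\frac{25}{4} - \frac{15}{2}\right) \left(-119\right) = \left(- \frac{5}{4}\right) \left(-119\right) = \frac{595}{4}$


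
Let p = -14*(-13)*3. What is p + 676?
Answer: 1222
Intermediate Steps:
p = 546 (p = 182*3 = 546)
p + 676 = 546 + 676 = 1222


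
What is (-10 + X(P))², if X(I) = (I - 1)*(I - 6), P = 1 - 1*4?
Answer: 676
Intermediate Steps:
P = -3 (P = 1 - 4 = -3)
X(I) = (-1 + I)*(-6 + I)
(-10 + X(P))² = (-10 + (6 + (-3)² - 7*(-3)))² = (-10 + (6 + 9 + 21))² = (-10 + 36)² = 26² = 676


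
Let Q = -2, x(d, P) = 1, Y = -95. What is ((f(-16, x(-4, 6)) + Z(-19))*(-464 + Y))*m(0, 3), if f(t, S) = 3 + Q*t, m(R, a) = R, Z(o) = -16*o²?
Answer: 0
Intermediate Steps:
f(t, S) = 3 - 2*t
((f(-16, x(-4, 6)) + Z(-19))*(-464 + Y))*m(0, 3) = (((3 - 2*(-16)) - 16*(-19)²)*(-464 - 95))*0 = (((3 + 32) - 16*361)*(-559))*0 = ((35 - 5776)*(-559))*0 = -5741*(-559)*0 = 3209219*0 = 0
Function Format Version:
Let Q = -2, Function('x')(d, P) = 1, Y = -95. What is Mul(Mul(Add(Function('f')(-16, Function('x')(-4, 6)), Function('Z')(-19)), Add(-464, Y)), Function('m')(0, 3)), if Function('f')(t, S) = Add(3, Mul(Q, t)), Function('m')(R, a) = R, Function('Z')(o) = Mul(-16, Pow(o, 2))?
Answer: 0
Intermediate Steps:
Function('f')(t, S) = Add(3, Mul(-2, t))
Mul(Mul(Add(Function('f')(-16, Function('x')(-4, 6)), Function('Z')(-19)), Add(-464, Y)), Function('m')(0, 3)) = Mul(Mul(Add(Add(3, Mul(-2, -16)), Mul(-16, Pow(-19, 2))), Add(-464, -95)), 0) = Mul(Mul(Add(Add(3, 32), Mul(-16, 361)), -559), 0) = Mul(Mul(Add(35, -5776), -559), 0) = Mul(Mul(-5741, -559), 0) = Mul(3209219, 0) = 0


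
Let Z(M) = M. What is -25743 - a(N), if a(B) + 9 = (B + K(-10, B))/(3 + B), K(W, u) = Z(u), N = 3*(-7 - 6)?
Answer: -154417/6 ≈ -25736.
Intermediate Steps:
N = -39 (N = 3*(-13) = -39)
K(W, u) = u
a(B) = -9 + 2*B/(3 + B) (a(B) = -9 + (B + B)/(3 + B) = -9 + (2*B)/(3 + B) = -9 + 2*B/(3 + B))
-25743 - a(N) = -25743 - (-27 - 7*(-39))/(3 - 39) = -25743 - (-27 + 273)/(-36) = -25743 - (-1)*246/36 = -25743 - 1*(-41/6) = -25743 + 41/6 = -154417/6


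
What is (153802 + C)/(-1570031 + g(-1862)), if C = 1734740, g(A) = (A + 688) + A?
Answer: -1888542/1573067 ≈ -1.2005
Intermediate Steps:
g(A) = 688 + 2*A (g(A) = (688 + A) + A = 688 + 2*A)
(153802 + C)/(-1570031 + g(-1862)) = (153802 + 1734740)/(-1570031 + (688 + 2*(-1862))) = 1888542/(-1570031 + (688 - 3724)) = 1888542/(-1570031 - 3036) = 1888542/(-1573067) = 1888542*(-1/1573067) = -1888542/1573067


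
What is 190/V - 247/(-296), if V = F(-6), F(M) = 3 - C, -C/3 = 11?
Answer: 16283/2664 ≈ 6.1122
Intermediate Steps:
C = -33 (C = -3*11 = -33)
F(M) = 36 (F(M) = 3 - 1*(-33) = 3 + 33 = 36)
V = 36
190/V - 247/(-296) = 190/36 - 247/(-296) = 190*(1/36) - 247*(-1/296) = 95/18 + 247/296 = 16283/2664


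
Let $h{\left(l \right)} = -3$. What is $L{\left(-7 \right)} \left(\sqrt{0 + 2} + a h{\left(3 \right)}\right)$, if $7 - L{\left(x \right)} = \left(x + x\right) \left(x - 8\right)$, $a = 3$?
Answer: $1827 - 203 \sqrt{2} \approx 1539.9$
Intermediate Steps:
$L{\left(x \right)} = 7 - 2 x \left(-8 + x\right)$ ($L{\left(x \right)} = 7 - \left(x + x\right) \left(x - 8\right) = 7 - 2 x \left(-8 + x\right)$)
$L{\left(-7 \right)} \left(\sqrt{0 + 2} + a h{\left(3 \right)}\right) = \left(7 - 2 \left(-7\right)^{2} + 16 \left(-7\right)\right) \left(\sqrt{0 + 2} + 3 \left(-3\right)\right) = \left(7 - 98 - 112\right) \left(\sqrt{2} - 9\right) = \left(7 - 98 - 112\right) \left(-9 + \sqrt{2}\right) = - 203 \left(-9 + \sqrt{2}\right) = 1827 - 203 \sqrt{2}$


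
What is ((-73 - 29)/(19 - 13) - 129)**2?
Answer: 21316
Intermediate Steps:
((-73 - 29)/(19 - 13) - 129)**2 = (-102/6 - 129)**2 = (-102*1/6 - 129)**2 = (-17 - 129)**2 = (-146)**2 = 21316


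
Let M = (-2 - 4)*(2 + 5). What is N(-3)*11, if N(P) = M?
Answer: -462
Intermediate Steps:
M = -42 (M = -6*7 = -42)
N(P) = -42
N(-3)*11 = -42*11 = -462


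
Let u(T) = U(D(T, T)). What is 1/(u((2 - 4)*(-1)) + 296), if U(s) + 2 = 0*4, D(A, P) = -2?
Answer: 1/294 ≈ 0.0034014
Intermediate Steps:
U(s) = -2 (U(s) = -2 + 0*4 = -2 + 0 = -2)
u(T) = -2
1/(u((2 - 4)*(-1)) + 296) = 1/(-2 + 296) = 1/294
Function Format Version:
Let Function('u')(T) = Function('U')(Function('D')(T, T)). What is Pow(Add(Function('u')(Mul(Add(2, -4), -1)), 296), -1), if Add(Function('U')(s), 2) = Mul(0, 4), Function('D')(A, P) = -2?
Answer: Rational(1, 294) ≈ 0.0034014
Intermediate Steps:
Function('U')(s) = -2 (Function('U')(s) = Add(-2, Mul(0, 4)) = Add(-2, 0) = -2)
Function('u')(T) = -2
Pow(Add(Function('u')(Mul(Add(2, -4), -1)), 296), -1) = Pow(Add(-2, 296), -1) = Pow(294, -1) = Rational(1, 294)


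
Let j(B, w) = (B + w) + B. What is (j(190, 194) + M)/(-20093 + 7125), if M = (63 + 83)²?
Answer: -10945/6484 ≈ -1.6880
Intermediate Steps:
j(B, w) = w + 2*B
M = 21316 (M = 146² = 21316)
(j(190, 194) + M)/(-20093 + 7125) = ((194 + 2*190) + 21316)/(-20093 + 7125) = ((194 + 380) + 21316)/(-12968) = (574 + 21316)*(-1/12968) = 21890*(-1/12968) = -10945/6484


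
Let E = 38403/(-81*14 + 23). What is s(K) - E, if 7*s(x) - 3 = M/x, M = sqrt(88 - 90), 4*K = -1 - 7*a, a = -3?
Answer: 272154/7777 + I*sqrt(2)/35 ≈ 34.995 + 0.040406*I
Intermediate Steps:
K = 5 (K = (-1 - 7*(-3))/4 = (-1 + 21)/4 = (1/4)*20 = 5)
M = I*sqrt(2) (M = sqrt(-2) = I*sqrt(2) ≈ 1.4142*I)
s(x) = 3/7 + I*sqrt(2)/(7*x) (s(x) = 3/7 + ((I*sqrt(2))/x)/7 = 3/7 + (I*sqrt(2)/x)/7 = 3/7 + I*sqrt(2)/(7*x))
E = -38403/1111 (E = 38403/(-1134 + 23) = 38403/(-1111) = 38403*(-1/1111) = -38403/1111 ≈ -34.566)
s(K) - E = (1/7)*(3*5 + I*sqrt(2))/5 - 1*(-38403/1111) = (1/7)*(1/5)*(15 + I*sqrt(2)) + 38403/1111 = (3/7 + I*sqrt(2)/35) + 38403/1111 = 272154/7777 + I*sqrt(2)/35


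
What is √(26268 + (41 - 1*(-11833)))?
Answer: 3*√4238 ≈ 195.30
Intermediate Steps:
√(26268 + (41 - 1*(-11833))) = √(26268 + (41 + 11833)) = √(26268 + 11874) = √38142 = 3*√4238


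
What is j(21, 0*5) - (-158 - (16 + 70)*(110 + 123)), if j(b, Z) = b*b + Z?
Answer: 20637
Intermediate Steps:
j(b, Z) = Z + b**2 (j(b, Z) = b**2 + Z = Z + b**2)
j(21, 0*5) - (-158 - (16 + 70)*(110 + 123)) = (0*5 + 21**2) - (-158 - (16 + 70)*(110 + 123)) = (0 + 441) - (-158 - 86*233) = 441 - (-158 - 1*20038) = 441 - (-158 - 20038) = 441 - 1*(-20196) = 441 + 20196 = 20637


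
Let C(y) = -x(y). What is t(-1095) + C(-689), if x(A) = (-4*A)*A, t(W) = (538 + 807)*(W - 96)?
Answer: 296989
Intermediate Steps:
t(W) = -129120 + 1345*W (t(W) = 1345*(-96 + W) = -129120 + 1345*W)
x(A) = -4*A**2
C(y) = 4*y**2 (C(y) = -(-4)*y**2 = 4*y**2)
t(-1095) + C(-689) = (-129120 + 1345*(-1095)) + 4*(-689)**2 = (-129120 - 1472775) + 4*474721 = -1601895 + 1898884 = 296989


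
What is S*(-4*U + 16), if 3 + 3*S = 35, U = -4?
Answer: 1024/3 ≈ 341.33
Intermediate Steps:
S = 32/3 (S = -1 + (⅓)*35 = -1 + 35/3 = 32/3 ≈ 10.667)
S*(-4*U + 16) = 32*(-4*(-4) + 16)/3 = 32*(16 + 16)/3 = (32/3)*32 = 1024/3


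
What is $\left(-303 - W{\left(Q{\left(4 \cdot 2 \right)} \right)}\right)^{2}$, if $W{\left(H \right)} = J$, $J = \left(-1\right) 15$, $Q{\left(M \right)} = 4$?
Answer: $82944$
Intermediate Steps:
$J = -15$
$W{\left(H \right)} = -15$
$\left(-303 - W{\left(Q{\left(4 \cdot 2 \right)} \right)}\right)^{2} = \left(-303 - -15\right)^{2} = \left(-303 + 15\right)^{2} = \left(-288\right)^{2} = 82944$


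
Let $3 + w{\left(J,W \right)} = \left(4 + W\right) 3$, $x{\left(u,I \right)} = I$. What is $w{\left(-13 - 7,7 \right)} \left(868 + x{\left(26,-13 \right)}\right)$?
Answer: $25650$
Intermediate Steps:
$w{\left(J,W \right)} = 9 + 3 W$ ($w{\left(J,W \right)} = -3 + \left(4 + W\right) 3 = -3 + \left(12 + 3 W\right) = 9 + 3 W$)
$w{\left(-13 - 7,7 \right)} \left(868 + x{\left(26,-13 \right)}\right) = \left(9 + 3 \cdot 7\right) \left(868 - 13\right) = \left(9 + 21\right) 855 = 30 \cdot 855 = 25650$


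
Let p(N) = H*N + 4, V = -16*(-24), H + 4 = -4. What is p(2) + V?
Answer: 372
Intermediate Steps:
H = -8 (H = -4 - 4 = -8)
V = 384
p(N) = 4 - 8*N (p(N) = -8*N + 4 = 4 - 8*N)
p(2) + V = (4 - 8*2) + 384 = (4 - 16) + 384 = -12 + 384 = 372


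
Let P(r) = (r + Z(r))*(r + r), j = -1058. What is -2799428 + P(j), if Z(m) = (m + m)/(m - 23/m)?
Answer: -27493549876/48667 ≈ -5.6493e+5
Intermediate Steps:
Z(m) = 2*m/(m - 23/m) (Z(m) = (2*m)/(m - 23/m) = 2*m/(m - 23/m))
P(r) = 2*r*(r + 2*r²/(-23 + r²)) (P(r) = (r + 2*r²/(-23 + r²))*(r + r) = (r + 2*r²/(-23 + r²))*(2*r) = 2*r*(r + 2*r²/(-23 + r²)))
-2799428 + P(j) = -2799428 + 2*(-1058)²*(-23 + (-1058)² + 2*(-1058))/(-23 + (-1058)²) = -2799428 + 2*1119364*(-23 + 1119364 - 2116)/(-23 + 1119364) = -2799428 + 2*1119364*1117225/1119341 = -2799428 + 2*1119364*(1/1119341)*1117225 = -2799428 + 108746212600/48667 = -27493549876/48667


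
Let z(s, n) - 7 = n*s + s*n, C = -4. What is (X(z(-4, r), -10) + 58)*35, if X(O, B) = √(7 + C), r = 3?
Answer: 2030 + 35*√3 ≈ 2090.6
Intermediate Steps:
z(s, n) = 7 + 2*n*s (z(s, n) = 7 + (n*s + s*n) = 7 + (n*s + n*s) = 7 + 2*n*s)
X(O, B) = √3 (X(O, B) = √(7 - 4) = √3)
(X(z(-4, r), -10) + 58)*35 = (√3 + 58)*35 = (58 + √3)*35 = 2030 + 35*√3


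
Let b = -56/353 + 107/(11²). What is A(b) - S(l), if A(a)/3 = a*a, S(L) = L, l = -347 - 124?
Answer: 862174643874/1824400369 ≈ 472.58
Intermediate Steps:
l = -471
b = 30995/42713 (b = -56*1/353 + 107/121 = -56/353 + 107*(1/121) = -56/353 + 107/121 = 30995/42713 ≈ 0.72566)
A(a) = 3*a² (A(a) = 3*(a*a) = 3*a²)
A(b) - S(l) = 3*(30995/42713)² - 1*(-471) = 3*(960690025/1824400369) + 471 = 2882070075/1824400369 + 471 = 862174643874/1824400369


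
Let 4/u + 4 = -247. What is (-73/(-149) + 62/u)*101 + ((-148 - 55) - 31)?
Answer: -117151255/298 ≈ -3.9313e+5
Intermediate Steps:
u = -4/251 (u = 4/(-4 - 247) = 4/(-251) = 4*(-1/251) = -4/251 ≈ -0.015936)
(-73/(-149) + 62/u)*101 + ((-148 - 55) - 31) = (-73/(-149) + 62/(-4/251))*101 + ((-148 - 55) - 31) = (-73*(-1/149) + 62*(-251/4))*101 + (-203 - 31) = (73/149 - 7781/2)*101 - 234 = -1159223/298*101 - 234 = -117081523/298 - 234 = -117151255/298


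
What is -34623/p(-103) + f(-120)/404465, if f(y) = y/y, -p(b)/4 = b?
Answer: -14003791283/166639580 ≈ -84.036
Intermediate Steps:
p(b) = -4*b
f(y) = 1
-34623/p(-103) + f(-120)/404465 = -34623/((-4*(-103))) + 1/404465 = -34623/412 + 1*(1/404465) = -34623*1/412 + 1/404465 = -34623/412 + 1/404465 = -14003791283/166639580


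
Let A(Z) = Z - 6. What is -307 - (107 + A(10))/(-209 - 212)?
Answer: -129136/421 ≈ -306.74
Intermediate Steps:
A(Z) = -6 + Z
-307 - (107 + A(10))/(-209 - 212) = -307 - (107 + (-6 + 10))/(-209 - 212) = -307 - (107 + 4)/(-421) = -307 - 111*(-1)/421 = -307 - 1*(-111/421) = -307 + 111/421 = -129136/421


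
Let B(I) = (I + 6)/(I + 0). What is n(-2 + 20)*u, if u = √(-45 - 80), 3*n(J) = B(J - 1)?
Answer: 115*I*√5/51 ≈ 5.0421*I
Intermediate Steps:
B(I) = (6 + I)/I
n(J) = (5 + J)/(3*(-1 + J)) (n(J) = ((6 + (J - 1))/(J - 1))/3 = ((6 + (-1 + J))/(-1 + J))/3 = ((5 + J)/(-1 + J))/3 = (5 + J)/(3*(-1 + J)))
u = 5*I*√5 (u = √(-125) = 5*I*√5 ≈ 11.18*I)
n(-2 + 20)*u = ((5 + (-2 + 20))/(3*(-1 + (-2 + 20))))*(5*I*√5) = ((5 + 18)/(3*(-1 + 18)))*(5*I*√5) = ((⅓)*23/17)*(5*I*√5) = ((⅓)*(1/17)*23)*(5*I*√5) = 23*(5*I*√5)/51 = 115*I*√5/51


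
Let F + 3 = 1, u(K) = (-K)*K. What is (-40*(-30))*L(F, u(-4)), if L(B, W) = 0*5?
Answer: 0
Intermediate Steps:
u(K) = -K**2
F = -2 (F = -3 + 1 = -2)
L(B, W) = 0
(-40*(-30))*L(F, u(-4)) = -40*(-30)*0 = 1200*0 = 0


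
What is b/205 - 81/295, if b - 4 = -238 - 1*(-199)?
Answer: -5386/12095 ≈ -0.44531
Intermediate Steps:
b = -35 (b = 4 + (-238 - 1*(-199)) = 4 + (-238 + 199) = 4 - 39 = -35)
b/205 - 81/295 = -35/205 - 81/295 = -35*1/205 - 81*1/295 = -7/41 - 81/295 = -5386/12095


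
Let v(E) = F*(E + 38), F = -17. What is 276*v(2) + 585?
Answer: -187095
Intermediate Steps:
v(E) = -646 - 17*E (v(E) = -17*(E + 38) = -17*(38 + E) = -646 - 17*E)
276*v(2) + 585 = 276*(-646 - 17*2) + 585 = 276*(-646 - 34) + 585 = 276*(-680) + 585 = -187680 + 585 = -187095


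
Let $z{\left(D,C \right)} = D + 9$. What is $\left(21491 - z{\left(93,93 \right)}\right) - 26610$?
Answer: $-5221$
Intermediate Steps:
$z{\left(D,C \right)} = 9 + D$
$\left(21491 - z{\left(93,93 \right)}\right) - 26610 = \left(21491 - \left(9 + 93\right)\right) - 26610 = \left(21491 - 102\right) - 26610 = 21389 - 26610 = -5221$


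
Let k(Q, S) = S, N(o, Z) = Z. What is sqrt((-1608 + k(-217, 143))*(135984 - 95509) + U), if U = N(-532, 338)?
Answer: 21*I*sqrt(134457) ≈ 7700.4*I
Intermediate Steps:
U = 338
sqrt((-1608 + k(-217, 143))*(135984 - 95509) + U) = sqrt((-1608 + 143)*(135984 - 95509) + 338) = sqrt(-1465*40475 + 338) = sqrt(-59295875 + 338) = sqrt(-59295537) = 21*I*sqrt(134457)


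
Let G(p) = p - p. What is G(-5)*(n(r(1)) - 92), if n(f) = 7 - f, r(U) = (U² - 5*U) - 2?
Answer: 0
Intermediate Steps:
G(p) = 0
r(U) = -2 + U² - 5*U
G(-5)*(n(r(1)) - 92) = 0*((7 - (-2 + 1² - 5*1)) - 92) = 0*((7 - (-2 + 1 - 5)) - 92) = 0*((7 - 1*(-6)) - 92) = 0*((7 + 6) - 92) = 0*(13 - 92) = 0*(-79) = 0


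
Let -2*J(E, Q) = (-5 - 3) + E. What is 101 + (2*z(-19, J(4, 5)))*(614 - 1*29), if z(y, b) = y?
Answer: -22129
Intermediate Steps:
J(E, Q) = 4 - E/2 (J(E, Q) = -((-5 - 3) + E)/2 = -(-8 + E)/2 = 4 - E/2)
101 + (2*z(-19, J(4, 5)))*(614 - 1*29) = 101 + (2*(-19))*(614 - 1*29) = 101 - 38*(614 - 29) = 101 - 38*585 = 101 - 22230 = -22129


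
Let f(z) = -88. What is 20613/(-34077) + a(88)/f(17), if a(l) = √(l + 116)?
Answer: -6871/11359 - √51/44 ≈ -0.76720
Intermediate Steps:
a(l) = √(116 + l)
20613/(-34077) + a(88)/f(17) = 20613/(-34077) + √(116 + 88)/(-88) = 20613*(-1/34077) + √204*(-1/88) = -6871/11359 + (2*√51)*(-1/88) = -6871/11359 - √51/44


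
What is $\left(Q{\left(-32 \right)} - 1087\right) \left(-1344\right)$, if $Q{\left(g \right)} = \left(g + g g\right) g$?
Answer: $44124864$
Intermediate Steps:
$Q{\left(g \right)} = g \left(g + g^{2}\right)$ ($Q{\left(g \right)} = \left(g + g^{2}\right) g = g \left(g + g^{2}\right)$)
$\left(Q{\left(-32 \right)} - 1087\right) \left(-1344\right) = \left(\left(-32\right)^{2} \left(1 - 32\right) - 1087\right) \left(-1344\right) = \left(1024 \left(-31\right) - 1087\right) \left(-1344\right) = \left(-31744 - 1087\right) \left(-1344\right) = \left(-32831\right) \left(-1344\right) = 44124864$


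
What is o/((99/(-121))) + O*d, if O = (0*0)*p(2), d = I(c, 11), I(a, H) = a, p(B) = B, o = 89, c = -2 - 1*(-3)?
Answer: -979/9 ≈ -108.78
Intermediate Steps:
c = 1 (c = -2 + 3 = 1)
d = 1
O = 0 (O = (0*0)*2 = 0*2 = 0)
o/((99/(-121))) + O*d = 89/((99/(-121))) + 0*1 = 89/((99*(-1/121))) + 0 = 89/(-9/11) + 0 = 89*(-11/9) + 0 = -979/9 + 0 = -979/9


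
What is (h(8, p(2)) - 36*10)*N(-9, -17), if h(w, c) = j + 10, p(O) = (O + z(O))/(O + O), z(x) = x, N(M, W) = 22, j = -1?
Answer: -7722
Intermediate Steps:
p(O) = 1 (p(O) = (O + O)/(O + O) = (2*O)/((2*O)) = (2*O)*(1/(2*O)) = 1)
h(w, c) = 9 (h(w, c) = -1 + 10 = 9)
(h(8, p(2)) - 36*10)*N(-9, -17) = (9 - 36*10)*22 = (9 - 360)*22 = -351*22 = -7722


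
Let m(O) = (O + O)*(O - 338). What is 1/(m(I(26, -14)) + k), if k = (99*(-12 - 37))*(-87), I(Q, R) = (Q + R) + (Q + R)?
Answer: 1/406965 ≈ 2.4572e-6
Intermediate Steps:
I(Q, R) = 2*Q + 2*R
m(O) = 2*O*(-338 + O) (m(O) = (2*O)*(-338 + O) = 2*O*(-338 + O))
k = 422037 (k = (99*(-49))*(-87) = -4851*(-87) = 422037)
1/(m(I(26, -14)) + k) = 1/(2*(2*26 + 2*(-14))*(-338 + (2*26 + 2*(-14))) + 422037) = 1/(2*(52 - 28)*(-338 + (52 - 28)) + 422037) = 1/(2*24*(-338 + 24) + 422037) = 1/(2*24*(-314) + 422037) = 1/(-15072 + 422037) = 1/406965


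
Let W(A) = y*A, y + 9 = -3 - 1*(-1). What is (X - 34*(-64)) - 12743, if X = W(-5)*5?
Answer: -10292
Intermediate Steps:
y = -11 (y = -9 + (-3 - 1*(-1)) = -9 + (-3 + 1) = -9 - 2 = -11)
W(A) = -11*A
X = 275 (X = -11*(-5)*5 = 55*5 = 275)
(X - 34*(-64)) - 12743 = (275 - 34*(-64)) - 12743 = (275 + 2176) - 12743 = 2451 - 12743 = -10292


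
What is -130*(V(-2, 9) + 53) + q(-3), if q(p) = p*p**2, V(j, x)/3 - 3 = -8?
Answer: -4967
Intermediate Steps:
V(j, x) = -15 (V(j, x) = 9 + 3*(-8) = 9 - 24 = -15)
q(p) = p**3
-130*(V(-2, 9) + 53) + q(-3) = -130*(-15 + 53) + (-3)**3 = -130*38 - 27 = -4940 - 27 = -4967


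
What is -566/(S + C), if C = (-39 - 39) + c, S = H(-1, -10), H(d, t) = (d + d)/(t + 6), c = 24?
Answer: 1132/107 ≈ 10.579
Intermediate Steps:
H(d, t) = 2*d/(6 + t) (H(d, t) = (2*d)/(6 + t) = 2*d/(6 + t))
S = ½ (S = 2*(-1)/(6 - 10) = 2*(-1)/(-4) = 2*(-1)*(-¼) = ½ ≈ 0.50000)
C = -54 (C = (-39 - 39) + 24 = -78 + 24 = -54)
-566/(S + C) = -566/(½ - 54) = -566/(-107/2) = -2/107*(-566) = 1132/107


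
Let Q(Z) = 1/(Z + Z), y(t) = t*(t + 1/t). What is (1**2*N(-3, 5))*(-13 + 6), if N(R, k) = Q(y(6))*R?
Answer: 21/74 ≈ 0.28378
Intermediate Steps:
Q(Z) = 1/(2*Z)
N(R, k) = R/74 (N(R, k) = (1/(2*(1 + 6**2)))*R = (1/(2*(1 + 36)))*R = ((1/2)/37)*R = ((1/2)*(1/37))*R = R/74)
(1**2*N(-3, 5))*(-13 + 6) = (1**2*((1/74)*(-3)))*(-13 + 6) = (1*(-3/74))*(-7) = -3/74*(-7) = 21/74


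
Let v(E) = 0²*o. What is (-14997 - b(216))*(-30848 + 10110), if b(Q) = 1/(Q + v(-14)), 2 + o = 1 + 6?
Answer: 33588851257/108 ≈ 3.1101e+8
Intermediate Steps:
o = 5 (o = -2 + (1 + 6) = -2 + 7 = 5)
v(E) = 0 (v(E) = 0²*5 = 0*5 = 0)
b(Q) = 1/Q (b(Q) = 1/(Q + 0) = 1/Q)
(-14997 - b(216))*(-30848 + 10110) = (-14997 - 1/216)*(-30848 + 10110) = (-14997 - 1*1/216)*(-20738) = (-14997 - 1/216)*(-20738) = -3239353/216*(-20738) = 33588851257/108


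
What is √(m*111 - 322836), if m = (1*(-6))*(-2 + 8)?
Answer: 4*I*√20427 ≈ 571.69*I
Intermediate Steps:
m = -36 (m = -6*6 = -36)
√(m*111 - 322836) = √(-36*111 - 322836) = √(-3996 - 322836) = √(-326832) = 4*I*√20427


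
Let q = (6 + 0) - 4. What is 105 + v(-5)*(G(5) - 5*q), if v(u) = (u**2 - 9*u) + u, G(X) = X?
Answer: -220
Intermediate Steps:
q = 2 (q = 6 - 4 = 2)
v(u) = u**2 - 8*u
105 + v(-5)*(G(5) - 5*q) = 105 + (-5*(-8 - 5))*(5 - 5*2) = 105 + (-5*(-13))*(5 - 10) = 105 + 65*(-5) = 105 - 325 = -220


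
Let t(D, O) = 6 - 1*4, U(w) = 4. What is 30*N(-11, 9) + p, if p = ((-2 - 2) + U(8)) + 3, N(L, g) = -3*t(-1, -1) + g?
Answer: 93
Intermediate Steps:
t(D, O) = 2 (t(D, O) = 6 - 4 = 2)
N(L, g) = -6 + g (N(L, g) = -3*2 + g = -6 + g)
p = 3 (p = ((-2 - 2) + 4) + 3 = (-4 + 4) + 3 = 0 + 3 = 3)
30*N(-11, 9) + p = 30*(-6 + 9) + 3 = 30*3 + 3 = 90 + 3 = 93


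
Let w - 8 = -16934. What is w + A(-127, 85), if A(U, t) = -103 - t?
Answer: -17114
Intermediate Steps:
w = -16926 (w = 8 - 16934 = -16926)
w + A(-127, 85) = -16926 + (-103 - 1*85) = -16926 + (-103 - 85) = -16926 - 188 = -17114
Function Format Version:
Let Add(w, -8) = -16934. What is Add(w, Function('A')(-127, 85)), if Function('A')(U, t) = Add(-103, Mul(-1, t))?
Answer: -17114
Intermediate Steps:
w = -16926 (w = Add(8, -16934) = -16926)
Add(w, Function('A')(-127, 85)) = Add(-16926, Add(-103, Mul(-1, 85))) = Add(-16926, Add(-103, -85)) = Add(-16926, -188) = -17114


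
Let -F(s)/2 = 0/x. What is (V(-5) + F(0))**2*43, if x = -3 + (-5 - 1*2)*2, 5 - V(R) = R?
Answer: 4300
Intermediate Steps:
V(R) = 5 - R
x = -17 (x = -3 + (-5 - 2)*2 = -3 - 7*2 = -3 - 14 = -17)
F(s) = 0 (F(s) = -0/(-17) = -0*(-1)/17 = -2*0 = 0)
(V(-5) + F(0))**2*43 = ((5 - 1*(-5)) + 0)**2*43 = ((5 + 5) + 0)**2*43 = (10 + 0)**2*43 = 10**2*43 = 100*43 = 4300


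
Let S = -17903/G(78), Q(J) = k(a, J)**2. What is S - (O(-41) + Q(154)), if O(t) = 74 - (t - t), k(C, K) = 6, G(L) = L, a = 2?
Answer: -26483/78 ≈ -339.53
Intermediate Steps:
Q(J) = 36 (Q(J) = 6**2 = 36)
O(t) = 74 (O(t) = 74 - 1*0 = 74 + 0 = 74)
S = -17903/78 ≈ -229.53
S - (O(-41) + Q(154)) = -17903/78 - (74 + 36) = -17903/78 - 1*110 = -17903/78 - 110 = -26483/78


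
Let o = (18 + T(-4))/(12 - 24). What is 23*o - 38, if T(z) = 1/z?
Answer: -3457/48 ≈ -72.021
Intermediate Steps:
o = -71/48 (o = (18 + 1/(-4))/(12 - 24) = (18 - 1/4)/(-12) = (71/4)*(-1/12) = -71/48 ≈ -1.4792)
23*o - 38 = 23*(-71/48) - 38 = -1633/48 - 38 = -3457/48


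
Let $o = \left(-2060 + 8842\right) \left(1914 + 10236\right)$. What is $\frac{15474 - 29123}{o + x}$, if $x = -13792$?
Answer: $- \frac{13649}{82387508} \approx -0.00016567$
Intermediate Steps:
$o = 82401300$ ($o = 6782 \cdot 12150 = 82401300$)
$\frac{15474 - 29123}{o + x} = \frac{15474 - 29123}{82401300 - 13792} = - \frac{13649}{82387508}$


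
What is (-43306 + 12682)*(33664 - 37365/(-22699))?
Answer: -23402141166624/22699 ≈ -1.0310e+9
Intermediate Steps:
(-43306 + 12682)*(33664 - 37365/(-22699)) = -30624*(33664 - 37365*(-1/22699)) = -30624*(33664 + 37365/22699) = -30624*764176501/22699 = -23402141166624/22699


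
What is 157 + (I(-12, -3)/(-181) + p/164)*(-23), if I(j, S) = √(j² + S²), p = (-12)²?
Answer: 5609/41 + 69*√17/181 ≈ 138.38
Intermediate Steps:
p = 144
I(j, S) = √(S² + j²)
157 + (I(-12, -3)/(-181) + p/164)*(-23) = 157 + (√((-3)² + (-12)²)/(-181) + 144/164)*(-23) = 157 + (√(9 + 144)*(-1/181) + 144*(1/164))*(-23) = 157 + (√153*(-1/181) + 36/41)*(-23) = 157 + ((3*√17)*(-1/181) + 36/41)*(-23) = 157 + (-3*√17/181 + 36/41)*(-23) = 157 + (36/41 - 3*√17/181)*(-23) = 157 + (-828/41 + 69*√17/181) = 5609/41 + 69*√17/181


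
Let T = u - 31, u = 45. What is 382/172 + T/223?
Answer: 43797/19178 ≈ 2.2837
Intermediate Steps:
T = 14 (T = 45 - 31 = 14)
382/172 + T/223 = 382/172 + 14/223 = 382*(1/172) + 14*(1/223) = 191/86 + 14/223 = 43797/19178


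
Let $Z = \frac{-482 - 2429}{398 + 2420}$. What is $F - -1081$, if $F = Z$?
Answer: $\frac{3043347}{2818} \approx 1080.0$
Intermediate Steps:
$Z = - \frac{2911}{2818} \approx -1.033$
$F = - \frac{2911}{2818} \approx -1.033$
$F - -1081 = - \frac{2911}{2818} - -1081 = - \frac{2911}{2818} + 1081 = \frac{3043347}{2818}$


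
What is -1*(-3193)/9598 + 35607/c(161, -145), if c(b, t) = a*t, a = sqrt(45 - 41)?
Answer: -85207504/695855 ≈ -122.45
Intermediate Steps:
a = 2 (a = sqrt(4) = 2)
c(b, t) = 2*t
-1*(-3193)/9598 + 35607/c(161, -145) = -1*(-3193)/9598 + 35607/((2*(-145))) = 3193*(1/9598) + 35607/(-290) = 3193/9598 + 35607*(-1/290) = 3193/9598 - 35607/290 = -85207504/695855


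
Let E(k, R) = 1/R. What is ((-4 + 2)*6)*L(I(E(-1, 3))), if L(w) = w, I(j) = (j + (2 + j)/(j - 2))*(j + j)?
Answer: 128/15 ≈ 8.5333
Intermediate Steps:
I(j) = 2*j*(j + (2 + j)/(-2 + j)) (I(j) = (j + (2 + j)/(-2 + j))*(2*j) = 2*j*(j + (2 + j)/(-2 + j)))
((-4 + 2)*6)*L(I(E(-1, 3))) = ((-4 + 2)*6)*(2*(2 + (1/3)² - 1/3)/(3*(-2 + 1/3))) = (-2*6)*(2*(⅓)*(2 + (⅓)² - 1*⅓)/(-2 + ⅓)) = -24*(2 + ⅑ - ⅓)/(3*(-5/3)) = -24*(-3)*16/(3*5*9) = -12*(-32/45) = 128/15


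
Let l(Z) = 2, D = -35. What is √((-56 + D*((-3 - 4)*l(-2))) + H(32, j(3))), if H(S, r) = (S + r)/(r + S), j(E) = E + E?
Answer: √435 ≈ 20.857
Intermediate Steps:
j(E) = 2*E
H(S, r) = 1 (H(S, r) = (S + r)/(S + r) = 1)
√((-56 + D*((-3 - 4)*l(-2))) + H(32, j(3))) = √((-56 - 35*(-3 - 4)*2) + 1) = √((-56 - (-245)*2) + 1) = √((-56 - 35*(-14)) + 1) = √((-56 + 490) + 1) = √(434 + 1) = √435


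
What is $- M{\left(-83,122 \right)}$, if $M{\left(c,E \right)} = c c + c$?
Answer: $-6806$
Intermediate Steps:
$M{\left(c,E \right)} = c + c^{2}$ ($M{\left(c,E \right)} = c^{2} + c = c + c^{2}$)
$- M{\left(-83,122 \right)} = - \left(-83\right) \left(1 - 83\right) = - \left(-83\right) \left(-82\right) = \left(-1\right) 6806 = -6806$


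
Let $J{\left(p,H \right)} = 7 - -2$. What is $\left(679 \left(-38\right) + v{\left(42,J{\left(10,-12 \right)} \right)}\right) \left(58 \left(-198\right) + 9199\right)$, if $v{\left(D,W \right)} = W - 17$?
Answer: $58975850$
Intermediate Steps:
$J{\left(p,H \right)} = 9$ ($J{\left(p,H \right)} = 7 + 2 = 9$)
$v{\left(D,W \right)} = -17 + W$
$\left(679 \left(-38\right) + v{\left(42,J{\left(10,-12 \right)} \right)}\right) \left(58 \left(-198\right) + 9199\right) = \left(679 \left(-38\right) + \left(-17 + 9\right)\right) \left(58 \left(-198\right) + 9199\right) = \left(-25802 - 8\right) \left(-11484 + 9199\right) = \left(-25810\right) \left(-2285\right) = 58975850$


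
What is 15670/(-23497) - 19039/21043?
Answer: -777103193/494447371 ≈ -1.5717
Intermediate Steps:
15670/(-23497) - 19039/21043 = 15670*(-1/23497) - 19039*1/21043 = -15670/23497 - 19039/21043 = -777103193/494447371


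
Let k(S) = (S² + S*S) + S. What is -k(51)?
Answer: -5253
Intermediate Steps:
k(S) = S + 2*S² (k(S) = (S² + S²) + S = 2*S² + S = S + 2*S²)
-k(51) = -51*(1 + 2*51) = -51*(1 + 102) = -51*103 = -1*5253 = -5253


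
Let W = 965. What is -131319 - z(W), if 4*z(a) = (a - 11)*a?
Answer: -722943/2 ≈ -3.6147e+5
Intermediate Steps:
z(a) = a*(-11 + a)/4 (z(a) = ((a - 11)*a)/4 = ((-11 + a)*a)/4 = (a*(-11 + a))/4 = a*(-11 + a)/4)
-131319 - z(W) = -131319 - 965*(-11 + 965)/4 = -131319 - 965*954/4 = -131319 - 1*460305/2 = -131319 - 460305/2 = -722943/2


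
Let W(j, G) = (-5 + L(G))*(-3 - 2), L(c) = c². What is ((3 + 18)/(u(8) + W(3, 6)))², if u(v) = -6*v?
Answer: 9/841 ≈ 0.010702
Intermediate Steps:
W(j, G) = 25 - 5*G² (W(j, G) = (-5 + G²)*(-3 - 2) = (-5 + G²)*(-5) = 25 - 5*G²)
((3 + 18)/(u(8) + W(3, 6)))² = ((3 + 18)/(-6*8 + (25 - 5*6²)))² = (21/(-48 + (25 - 5*36)))² = (21/(-48 + (25 - 180)))² = (21/(-48 - 155))² = (21/(-203))² = (21*(-1/203))² = (-3/29)² = 9/841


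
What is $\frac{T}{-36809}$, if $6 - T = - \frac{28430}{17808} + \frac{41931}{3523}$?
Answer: $\frac{135061427}{1154653864728} \approx 0.00011697$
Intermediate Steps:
$T = - \frac{135061427}{31368792}$ ($T = 6 - \left(- \frac{28430}{17808} + \frac{41931}{3523}\right) = 6 - \left(\left(-28430\right) \frac{1}{17808} + 41931 \cdot \frac{1}{3523}\right) = 6 - \left(- \frac{14215}{8904} + \frac{41931}{3523}\right) = 6 - \frac{323274179}{31368792} = - \frac{135061427}{31368792} \approx -4.3056$)
$\frac{T}{-36809} = - \frac{135061427}{31368792 \left(-36809\right)} = \left(- \frac{135061427}{31368792}\right) \left(- \frac{1}{36809}\right) = \frac{135061427}{1154653864728}$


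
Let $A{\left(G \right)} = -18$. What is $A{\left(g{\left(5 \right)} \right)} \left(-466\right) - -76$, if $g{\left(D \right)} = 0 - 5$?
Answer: $8464$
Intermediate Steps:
$g{\left(D \right)} = -5$
$A{\left(g{\left(5 \right)} \right)} \left(-466\right) - -76 = \left(-18\right) \left(-466\right) - -76 = 8388 + \left(77 - 1\right) = 8388 + 76 = 8464$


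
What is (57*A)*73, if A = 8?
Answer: 33288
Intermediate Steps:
(57*A)*73 = (57*8)*73 = 456*73 = 33288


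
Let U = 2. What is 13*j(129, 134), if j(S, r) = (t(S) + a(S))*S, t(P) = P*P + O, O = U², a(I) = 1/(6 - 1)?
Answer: 139570002/5 ≈ 2.7914e+7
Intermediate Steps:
a(I) = ⅕ (a(I) = 1/5 = ⅕)
O = 4 (O = 2² = 4)
t(P) = 4 + P² (t(P) = P*P + 4 = P² + 4 = 4 + P²)
j(S, r) = S*(21/5 + S²) (j(S, r) = ((4 + S²) + ⅕)*S = (21/5 + S²)*S = S*(21/5 + S²))
13*j(129, 134) = 13*(129*(21/5 + 129²)) = 13*(129*(21/5 + 16641)) = 13*(129*(83226/5)) = 13*(10736154/5) = 139570002/5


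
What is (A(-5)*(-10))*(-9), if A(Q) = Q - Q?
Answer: 0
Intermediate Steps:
A(Q) = 0
(A(-5)*(-10))*(-9) = (0*(-10))*(-9) = 0*(-9) = 0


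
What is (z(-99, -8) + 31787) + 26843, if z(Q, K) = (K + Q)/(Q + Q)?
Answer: 11608847/198 ≈ 58631.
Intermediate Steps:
z(Q, K) = (K + Q)/(2*Q) (z(Q, K) = (K + Q)/((2*Q)) = (K + Q)*(1/(2*Q)) = (K + Q)/(2*Q))
(z(-99, -8) + 31787) + 26843 = ((1/2)*(-8 - 99)/(-99) + 31787) + 26843 = ((1/2)*(-1/99)*(-107) + 31787) + 26843 = (107/198 + 31787) + 26843 = 6293933/198 + 26843 = 11608847/198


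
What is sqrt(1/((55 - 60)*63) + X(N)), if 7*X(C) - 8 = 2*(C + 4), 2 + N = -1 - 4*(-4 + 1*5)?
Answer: sqrt(3115)/105 ≈ 0.53154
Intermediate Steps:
N = -7 (N = -2 + (-1 - 4*(-4 + 1*5)) = -2 + (-1 - 4*(-4 + 5)) = -2 + (-1 - 4*1) = -2 + (-1 - 4) = -2 - 5 = -7)
X(C) = 16/7 + 2*C/7 (X(C) = 8/7 + (2*(C + 4))/7 = 8/7 + (2*(4 + C))/7 = 8/7 + (8 + 2*C)/7 = 8/7 + (8/7 + 2*C/7) = 16/7 + 2*C/7)
sqrt(1/((55 - 60)*63) + X(N)) = sqrt(1/((55 - 60)*63) + (16/7 + (2/7)*(-7))) = sqrt(1/(-5*63) + (16/7 - 2)) = sqrt(1/(-315) + 2/7) = sqrt(-1/315 + 2/7) = sqrt(89/315) = sqrt(3115)/105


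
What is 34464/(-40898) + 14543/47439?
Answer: -520079041/970080111 ≈ -0.53612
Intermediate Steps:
34464/(-40898) + 14543/47439 = 34464*(-1/40898) + 14543*(1/47439) = -17232/20449 + 14543/47439 = -520079041/970080111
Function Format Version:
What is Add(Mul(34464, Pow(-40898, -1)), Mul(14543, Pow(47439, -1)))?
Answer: Rational(-520079041, 970080111) ≈ -0.53612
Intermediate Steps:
Add(Mul(34464, Pow(-40898, -1)), Mul(14543, Pow(47439, -1))) = Add(Mul(34464, Rational(-1, 40898)), Mul(14543, Rational(1, 47439))) = Add(Rational(-17232, 20449), Rational(14543, 47439)) = Rational(-520079041, 970080111)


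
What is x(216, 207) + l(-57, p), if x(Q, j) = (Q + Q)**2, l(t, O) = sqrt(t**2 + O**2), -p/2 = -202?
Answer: 186624 + 13*sqrt(985) ≈ 1.8703e+5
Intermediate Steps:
p = 404 (p = -2*(-202) = 404)
l(t, O) = sqrt(O**2 + t**2)
x(Q, j) = 4*Q**2 (x(Q, j) = (2*Q)**2 = 4*Q**2)
x(216, 207) + l(-57, p) = 4*216**2 + sqrt(404**2 + (-57)**2) = 4*46656 + sqrt(163216 + 3249) = 186624 + sqrt(166465) = 186624 + 13*sqrt(985)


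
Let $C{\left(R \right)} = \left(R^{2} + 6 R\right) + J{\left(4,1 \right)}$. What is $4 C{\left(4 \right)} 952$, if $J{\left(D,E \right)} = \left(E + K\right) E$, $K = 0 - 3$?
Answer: $144704$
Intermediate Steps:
$K = -3$ ($K = 0 - 3 = -3$)
$J{\left(D,E \right)} = E \left(-3 + E\right)$ ($J{\left(D,E \right)} = \left(E - 3\right) E = \left(-3 + E\right) E = E \left(-3 + E\right)$)
$C{\left(R \right)} = -2 + R^{2} + 6 R$ ($C{\left(R \right)} = \left(R^{2} + 6 R\right) + 1 \left(-3 + 1\right) = \left(R^{2} + 6 R\right) + 1 \left(-2\right) = \left(R^{2} + 6 R\right) - 2 = -2 + R^{2} + 6 R$)
$4 C{\left(4 \right)} 952 = 4 \left(-2 + 4^{2} + 6 \cdot 4\right) 952 = 4 \left(-2 + 16 + 24\right) 952 = 4 \cdot 38 \cdot 952 = 152 \cdot 952 = 144704$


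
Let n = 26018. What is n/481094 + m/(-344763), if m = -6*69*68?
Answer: 1250766779/9214633929 ≈ 0.13574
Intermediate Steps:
m = -28152 (m = -414*68 = -28152)
n/481094 + m/(-344763) = 26018/481094 - 28152/(-344763) = 26018*(1/481094) - 28152*(-1/344763) = 13009/240547 + 3128/38307 = 1250766779/9214633929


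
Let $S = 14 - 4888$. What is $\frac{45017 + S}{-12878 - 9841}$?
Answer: $- \frac{13381}{7573} \approx -1.7669$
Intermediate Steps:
$S = -4874$ ($S = 14 - 4888 = -4874$)
$\frac{45017 + S}{-12878 - 9841} = \frac{45017 - 4874}{-12878 - 9841} = \frac{40143}{-22719} = 40143 \left(- \frac{1}{22719}\right) = - \frac{13381}{7573}$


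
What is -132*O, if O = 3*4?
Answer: -1584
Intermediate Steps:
O = 12
-132*O = -132*12 = -1584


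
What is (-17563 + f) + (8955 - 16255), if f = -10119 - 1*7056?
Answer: -42038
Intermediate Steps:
f = -17175 (f = -10119 - 7056 = -17175)
(-17563 + f) + (8955 - 16255) = (-17563 - 17175) + (8955 - 16255) = -34738 - 7300 = -42038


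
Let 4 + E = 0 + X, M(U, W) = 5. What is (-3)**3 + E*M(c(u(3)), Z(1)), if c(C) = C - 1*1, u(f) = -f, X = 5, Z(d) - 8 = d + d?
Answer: -22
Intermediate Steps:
Z(d) = 8 + 2*d (Z(d) = 8 + (d + d) = 8 + 2*d)
c(C) = -1 + C (c(C) = C - 1 = -1 + C)
E = 1 (E = -4 + (0 + 5) = -4 + 5 = 1)
(-3)**3 + E*M(c(u(3)), Z(1)) = (-3)**3 + 1*5 = -27 + 5 = -22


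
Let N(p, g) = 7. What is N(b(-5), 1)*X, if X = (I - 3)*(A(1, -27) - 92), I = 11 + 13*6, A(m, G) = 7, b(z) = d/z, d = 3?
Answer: -51170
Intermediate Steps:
b(z) = 3/z
I = 89 (I = 11 + 78 = 89)
X = -7310 (X = (89 - 3)*(7 - 92) = 86*(-85) = -7310)
N(b(-5), 1)*X = 7*(-7310) = -51170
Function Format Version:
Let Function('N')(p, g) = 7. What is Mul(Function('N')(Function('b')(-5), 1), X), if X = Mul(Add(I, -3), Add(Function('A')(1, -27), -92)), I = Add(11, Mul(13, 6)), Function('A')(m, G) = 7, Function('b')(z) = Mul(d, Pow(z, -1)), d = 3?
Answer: -51170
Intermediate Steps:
Function('b')(z) = Mul(3, Pow(z, -1))
I = 89 (I = Add(11, 78) = 89)
X = -7310 (X = Mul(Add(89, -3), Add(7, -92)) = Mul(86, -85) = -7310)
Mul(Function('N')(Function('b')(-5), 1), X) = Mul(7, -7310) = -51170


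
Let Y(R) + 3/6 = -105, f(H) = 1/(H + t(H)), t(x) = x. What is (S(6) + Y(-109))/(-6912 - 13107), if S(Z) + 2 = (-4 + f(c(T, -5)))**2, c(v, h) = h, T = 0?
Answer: 3023/667300 ≈ 0.0045302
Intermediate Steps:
f(H) = 1/(2*H) (f(H) = 1/(H + H) = 1/(2*H))
Y(R) = -211/2 (Y(R) = -1/2 - 105 = -211/2)
S(Z) = 1481/100 (S(Z) = -2 + (-4 + (1/2)/(-5))**2 = -2 + (-4 + (1/2)*(-1/5))**2 = -2 + (-4 - 1/10)**2 = -2 + (-41/10)**2 = -2 + 1681/100 = 1481/100)
(S(6) + Y(-109))/(-6912 - 13107) = (1481/100 - 211/2)/(-6912 - 13107) = -9069/100/(-20019) = -9069/100*(-1/20019) = 3023/667300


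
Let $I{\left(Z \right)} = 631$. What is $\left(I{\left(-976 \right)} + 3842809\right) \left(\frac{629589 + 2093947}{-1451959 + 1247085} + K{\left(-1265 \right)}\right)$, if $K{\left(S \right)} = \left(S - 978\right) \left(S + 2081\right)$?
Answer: $- \frac{720608770289426560}{102437} \approx -7.0347 \cdot 10^{12}$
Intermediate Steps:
$K{\left(S \right)} = \left(-978 + S\right) \left(2081 + S\right)$
$\left(I{\left(-976 \right)} + 3842809\right) \left(\frac{629589 + 2093947}{-1451959 + 1247085} + K{\left(-1265 \right)}\right) = \left(631 + 3842809\right) \left(\frac{629589 + 2093947}{-1451959 + 1247085} + \left(-2035218 + \left(-1265\right)^{2} + 1103 \left(-1265\right)\right)\right) = 3843440 \left(\frac{2723536}{-204874} - 1830288\right) = 3843440 \left(2723536 \left(- \frac{1}{204874}\right) - 1830288\right) = 3843440 \left(- \frac{1361768}{102437} - 1830288\right) = 3843440 \left(- \frac{187490573624}{102437}\right) = - \frac{720608770289426560}{102437}$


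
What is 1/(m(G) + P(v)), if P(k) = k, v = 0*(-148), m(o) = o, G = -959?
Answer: -1/959 ≈ -0.0010428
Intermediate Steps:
v = 0
1/(m(G) + P(v)) = 1/(-959 + 0) = 1/(-959) = -1/959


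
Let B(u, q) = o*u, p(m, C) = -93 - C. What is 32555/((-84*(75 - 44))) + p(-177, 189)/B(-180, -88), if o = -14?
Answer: -13686/1085 ≈ -12.614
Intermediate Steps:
B(u, q) = -14*u
32555/((-84*(75 - 44))) + p(-177, 189)/B(-180, -88) = 32555/((-84*(75 - 44))) + (-93 - 1*189)/((-14*(-180))) = 32555/((-84*31)) + (-93 - 189)/2520 = 32555/(-2604) - 282*1/2520 = 32555*(-1/2604) - 47/420 = -32555/2604 - 47/420 = -13686/1085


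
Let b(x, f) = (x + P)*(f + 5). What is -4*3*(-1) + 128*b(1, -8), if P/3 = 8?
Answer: -9588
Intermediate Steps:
P = 24 (P = 3*8 = 24)
b(x, f) = (5 + f)*(24 + x) (b(x, f) = (x + 24)*(f + 5) = (24 + x)*(5 + f) = (5 + f)*(24 + x))
-4*3*(-1) + 128*b(1, -8) = -4*3*(-1) + 128*(120 + 5*1 + 24*(-8) - 8*1) = -12*(-1) + 128*(120 + 5 - 192 - 8) = 12 + 128*(-75) = 12 - 9600 = -9588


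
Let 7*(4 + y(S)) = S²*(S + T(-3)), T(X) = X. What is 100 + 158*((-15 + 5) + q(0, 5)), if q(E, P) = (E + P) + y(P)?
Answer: -1354/7 ≈ -193.43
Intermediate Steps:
y(S) = -4 + S²*(-3 + S)/7 (y(S) = -4 + (S²*(S - 3))/7 = -4 + (S²*(-3 + S))/7 = -4 + S²*(-3 + S)/7)
q(E, P) = -4 + E + P - 3*P²/7 + P³/7 (q(E, P) = (E + P) + (-4 - 3*P²/7 + P³/7) = -4 + E + P - 3*P²/7 + P³/7)
100 + 158*((-15 + 5) + q(0, 5)) = 100 + 158*((-15 + 5) + (-4 + 0 + 5 - 3/7*5² + (⅐)*5³)) = 100 + 158*(-10 + (-4 + 0 + 5 - 3/7*25 + (⅐)*125)) = 100 + 158*(-10 + (-4 + 0 + 5 - 75/7 + 125/7)) = 100 + 158*(-10 + 57/7) = 100 + 158*(-13/7) = 100 - 2054/7 = -1354/7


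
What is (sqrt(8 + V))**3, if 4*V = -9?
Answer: 23*sqrt(23)/8 ≈ 13.788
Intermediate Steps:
V = -9/4 (V = (1/4)*(-9) = -9/4 ≈ -2.2500)
(sqrt(8 + V))**3 = (sqrt(8 - 9/4))**3 = (sqrt(23/4))**3 = (sqrt(23)/2)**3 = 23*sqrt(23)/8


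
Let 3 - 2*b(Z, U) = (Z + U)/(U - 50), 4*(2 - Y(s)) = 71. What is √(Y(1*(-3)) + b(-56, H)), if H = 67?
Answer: I*√16847/34 ≈ 3.8175*I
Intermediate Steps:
Y(s) = -63/4 (Y(s) = 2 - ¼*71 = 2 - 71/4 = -63/4)
b(Z, U) = 3/2 - (U + Z)/(2*(-50 + U)) (b(Z, U) = 3/2 - (Z + U)/(2*(U - 50)) = 3/2 - (U + Z)/(2*(-50 + U)))
√(Y(1*(-3)) + b(-56, H)) = √(-63/4 + (-75 + 67 - ½*(-56))/(-50 + 67)) = √(-63/4 + (-75 + 67 + 28)/17) = √(-63/4 + (1/17)*20) = √(-63/4 + 20/17) = √(-991/68) = I*√16847/34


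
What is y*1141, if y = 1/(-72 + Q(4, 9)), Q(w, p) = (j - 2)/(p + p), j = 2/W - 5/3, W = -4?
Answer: -123228/7801 ≈ -15.796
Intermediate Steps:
j = -13/6 (j = 2/(-4) - 5/3 = 2*(-¼) - 5*⅓ = -½ - 5/3 = -13/6 ≈ -2.1667)
Q(w, p) = -25/(12*p) (Q(w, p) = (-13/6 - 2)/(p + p) = -25*1/(2*p)/6 = -25/(12*p))
y = -108/7801 (y = 1/(-72 - 25/12/9) = 1/(-72 - 25/12*⅑) = 1/(-72 - 25/108) = 1/(-7801/108) = -108/7801 ≈ -0.013844)
y*1141 = -108/7801*1141 = -123228/7801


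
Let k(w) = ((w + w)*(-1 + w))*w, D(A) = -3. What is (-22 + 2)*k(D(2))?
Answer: 1440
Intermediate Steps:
k(w) = 2*w**2*(-1 + w) (k(w) = ((2*w)*(-1 + w))*w = (2*w*(-1 + w))*w = 2*w**2*(-1 + w))
(-22 + 2)*k(D(2)) = (-22 + 2)*(2*(-3)**2*(-1 - 3)) = -40*9*(-4) = -20*(-72) = 1440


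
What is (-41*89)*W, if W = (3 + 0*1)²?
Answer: -32841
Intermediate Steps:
W = 9 (W = (3 + 0)² = 3² = 9)
(-41*89)*W = -41*89*9 = -3649*9 = -32841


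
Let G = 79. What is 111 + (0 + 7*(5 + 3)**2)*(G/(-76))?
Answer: -6739/19 ≈ -354.68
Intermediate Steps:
111 + (0 + 7*(5 + 3)**2)*(G/(-76)) = 111 + (0 + 7*(5 + 3)**2)*(79/(-76)) = 111 + (0 + 7*8**2)*(79*(-1/76)) = 111 + (0 + 7*64)*(-79/76) = 111 + (0 + 448)*(-79/76) = 111 + 448*(-79/76) = 111 - 8848/19 = -6739/19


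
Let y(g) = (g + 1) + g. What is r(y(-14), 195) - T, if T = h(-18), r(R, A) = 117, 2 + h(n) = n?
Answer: 137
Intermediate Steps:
y(g) = 1 + 2*g (y(g) = (1 + g) + g = 1 + 2*g)
h(n) = -2 + n
T = -20 (T = -2 - 18 = -20)
r(y(-14), 195) - T = 117 - 1*(-20) = 117 + 20 = 137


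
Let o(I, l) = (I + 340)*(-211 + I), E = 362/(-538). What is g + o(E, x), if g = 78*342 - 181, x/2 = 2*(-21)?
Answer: -3280221565/72361 ≈ -45331.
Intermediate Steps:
x = -84 (x = 2*(2*(-21)) = 2*(-42) = -84)
g = 26495 (g = 26676 - 181 = 26495)
E = -181/269 (E = 362*(-1/538) = -181/269 ≈ -0.67286)
o(I, l) = (-211 + I)*(340 + I) (o(I, l) = (340 + I)*(-211 + I) = (-211 + I)*(340 + I))
g + o(E, x) = 26495 + (-71740 + (-181/269)² + 129*(-181/269)) = 26495 + (-71740 + 32761/72361 - 23349/269) = 26495 - 5197426260/72361 = -3280221565/72361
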